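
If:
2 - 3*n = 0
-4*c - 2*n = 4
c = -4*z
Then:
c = -4/3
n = 2/3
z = 1/3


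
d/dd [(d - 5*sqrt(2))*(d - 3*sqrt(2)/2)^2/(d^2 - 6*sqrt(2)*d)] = (d^4 - 12*sqrt(2)*d^3 + 123*d^2/2 + 45*sqrt(2)*d - 270)/(d^2*(d^2 - 12*sqrt(2)*d + 72))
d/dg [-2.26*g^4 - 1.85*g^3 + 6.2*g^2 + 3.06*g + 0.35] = -9.04*g^3 - 5.55*g^2 + 12.4*g + 3.06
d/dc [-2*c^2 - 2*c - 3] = -4*c - 2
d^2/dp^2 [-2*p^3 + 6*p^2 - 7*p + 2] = 12 - 12*p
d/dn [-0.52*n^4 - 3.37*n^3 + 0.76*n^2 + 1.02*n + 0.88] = -2.08*n^3 - 10.11*n^2 + 1.52*n + 1.02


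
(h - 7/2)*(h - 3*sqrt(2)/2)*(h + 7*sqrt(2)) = h^3 - 7*h^2/2 + 11*sqrt(2)*h^2/2 - 77*sqrt(2)*h/4 - 21*h + 147/2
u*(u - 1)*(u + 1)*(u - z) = u^4 - u^3*z - u^2 + u*z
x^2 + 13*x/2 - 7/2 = (x - 1/2)*(x + 7)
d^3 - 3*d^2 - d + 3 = (d - 3)*(d - 1)*(d + 1)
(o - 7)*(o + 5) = o^2 - 2*o - 35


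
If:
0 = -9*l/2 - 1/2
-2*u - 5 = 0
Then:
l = -1/9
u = -5/2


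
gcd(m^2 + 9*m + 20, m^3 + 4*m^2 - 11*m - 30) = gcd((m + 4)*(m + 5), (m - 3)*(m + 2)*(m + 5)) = m + 5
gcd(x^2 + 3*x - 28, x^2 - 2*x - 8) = x - 4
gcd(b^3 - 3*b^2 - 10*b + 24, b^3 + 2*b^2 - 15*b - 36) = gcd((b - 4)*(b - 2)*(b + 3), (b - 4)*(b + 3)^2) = b^2 - b - 12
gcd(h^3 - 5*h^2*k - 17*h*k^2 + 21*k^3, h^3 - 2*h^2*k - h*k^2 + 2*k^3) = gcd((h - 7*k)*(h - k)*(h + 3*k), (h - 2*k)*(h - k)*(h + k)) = h - k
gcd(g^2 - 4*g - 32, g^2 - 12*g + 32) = g - 8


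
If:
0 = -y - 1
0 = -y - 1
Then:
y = -1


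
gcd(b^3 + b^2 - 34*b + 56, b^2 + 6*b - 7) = b + 7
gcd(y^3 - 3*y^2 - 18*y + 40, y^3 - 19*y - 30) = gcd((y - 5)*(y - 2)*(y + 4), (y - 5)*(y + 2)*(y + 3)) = y - 5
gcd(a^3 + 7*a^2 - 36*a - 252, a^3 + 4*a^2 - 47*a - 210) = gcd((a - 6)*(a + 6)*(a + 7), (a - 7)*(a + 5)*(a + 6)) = a + 6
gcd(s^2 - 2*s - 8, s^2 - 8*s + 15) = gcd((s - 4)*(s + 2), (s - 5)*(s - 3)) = 1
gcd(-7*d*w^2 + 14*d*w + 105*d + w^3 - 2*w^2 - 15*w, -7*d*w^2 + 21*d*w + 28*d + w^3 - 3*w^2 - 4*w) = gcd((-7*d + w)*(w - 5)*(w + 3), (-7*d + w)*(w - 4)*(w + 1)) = -7*d + w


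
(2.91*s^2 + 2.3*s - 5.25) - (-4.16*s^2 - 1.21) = 7.07*s^2 + 2.3*s - 4.04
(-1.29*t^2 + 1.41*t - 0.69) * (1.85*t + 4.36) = -2.3865*t^3 - 3.0159*t^2 + 4.8711*t - 3.0084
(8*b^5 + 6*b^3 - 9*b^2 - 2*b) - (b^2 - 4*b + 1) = 8*b^5 + 6*b^3 - 10*b^2 + 2*b - 1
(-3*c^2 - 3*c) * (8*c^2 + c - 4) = -24*c^4 - 27*c^3 + 9*c^2 + 12*c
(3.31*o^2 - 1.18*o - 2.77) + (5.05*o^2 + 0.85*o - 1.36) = 8.36*o^2 - 0.33*o - 4.13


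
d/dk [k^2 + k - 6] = 2*k + 1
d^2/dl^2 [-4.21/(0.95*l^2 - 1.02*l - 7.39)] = (-7.59905*l^2 + 8.15898*l + 4.21*(1.9*l - 1.02)*(3.8*l - 2.04) + 59.11261)/(-0.95*l^2 + 1.02*l + 7.39)^3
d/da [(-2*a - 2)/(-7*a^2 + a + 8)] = -14/(49*a^2 - 112*a + 64)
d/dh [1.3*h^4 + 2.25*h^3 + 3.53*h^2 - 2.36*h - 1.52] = 5.2*h^3 + 6.75*h^2 + 7.06*h - 2.36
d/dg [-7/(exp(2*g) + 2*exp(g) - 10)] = 14*(exp(g) + 1)*exp(g)/(exp(2*g) + 2*exp(g) - 10)^2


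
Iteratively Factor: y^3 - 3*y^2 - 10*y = (y - 5)*(y^2 + 2*y) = y*(y - 5)*(y + 2)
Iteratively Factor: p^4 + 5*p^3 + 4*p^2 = (p + 4)*(p^3 + p^2) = p*(p + 4)*(p^2 + p) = p^2*(p + 4)*(p + 1)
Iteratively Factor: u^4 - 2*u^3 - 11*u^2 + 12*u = (u + 3)*(u^3 - 5*u^2 + 4*u) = (u - 4)*(u + 3)*(u^2 - u) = (u - 4)*(u - 1)*(u + 3)*(u)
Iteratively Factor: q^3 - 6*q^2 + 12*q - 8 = (q - 2)*(q^2 - 4*q + 4) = (q - 2)^2*(q - 2)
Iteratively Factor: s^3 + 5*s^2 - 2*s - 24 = (s - 2)*(s^2 + 7*s + 12) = (s - 2)*(s + 4)*(s + 3)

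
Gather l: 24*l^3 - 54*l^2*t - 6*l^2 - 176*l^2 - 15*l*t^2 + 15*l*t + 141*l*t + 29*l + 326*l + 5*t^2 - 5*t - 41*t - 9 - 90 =24*l^3 + l^2*(-54*t - 182) + l*(-15*t^2 + 156*t + 355) + 5*t^2 - 46*t - 99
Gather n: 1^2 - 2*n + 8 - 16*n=9 - 18*n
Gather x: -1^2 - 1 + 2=0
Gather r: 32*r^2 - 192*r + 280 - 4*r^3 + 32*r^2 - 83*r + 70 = -4*r^3 + 64*r^2 - 275*r + 350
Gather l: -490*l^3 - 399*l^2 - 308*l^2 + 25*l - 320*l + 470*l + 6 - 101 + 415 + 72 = -490*l^3 - 707*l^2 + 175*l + 392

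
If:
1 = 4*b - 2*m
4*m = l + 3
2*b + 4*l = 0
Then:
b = 10/17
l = -5/17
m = 23/34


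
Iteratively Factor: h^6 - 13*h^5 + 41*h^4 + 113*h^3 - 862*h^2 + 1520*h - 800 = (h - 1)*(h^5 - 12*h^4 + 29*h^3 + 142*h^2 - 720*h + 800) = (h - 1)*(h + 4)*(h^4 - 16*h^3 + 93*h^2 - 230*h + 200) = (h - 2)*(h - 1)*(h + 4)*(h^3 - 14*h^2 + 65*h - 100) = (h - 5)*(h - 2)*(h - 1)*(h + 4)*(h^2 - 9*h + 20) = (h - 5)*(h - 4)*(h - 2)*(h - 1)*(h + 4)*(h - 5)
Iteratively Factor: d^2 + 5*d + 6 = (d + 3)*(d + 2)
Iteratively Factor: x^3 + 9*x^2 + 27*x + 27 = (x + 3)*(x^2 + 6*x + 9) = (x + 3)^2*(x + 3)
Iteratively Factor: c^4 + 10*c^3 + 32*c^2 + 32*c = (c + 2)*(c^3 + 8*c^2 + 16*c) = c*(c + 2)*(c^2 + 8*c + 16) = c*(c + 2)*(c + 4)*(c + 4)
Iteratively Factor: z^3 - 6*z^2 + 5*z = (z - 5)*(z^2 - z) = (z - 5)*(z - 1)*(z)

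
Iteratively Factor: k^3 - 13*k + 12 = (k + 4)*(k^2 - 4*k + 3) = (k - 1)*(k + 4)*(k - 3)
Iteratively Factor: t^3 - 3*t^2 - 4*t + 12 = (t - 2)*(t^2 - t - 6) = (t - 3)*(t - 2)*(t + 2)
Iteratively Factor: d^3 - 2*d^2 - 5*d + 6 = (d - 1)*(d^2 - d - 6) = (d - 1)*(d + 2)*(d - 3)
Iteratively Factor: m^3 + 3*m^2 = (m)*(m^2 + 3*m) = m^2*(m + 3)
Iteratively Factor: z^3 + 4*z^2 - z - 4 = (z + 1)*(z^2 + 3*z - 4) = (z - 1)*(z + 1)*(z + 4)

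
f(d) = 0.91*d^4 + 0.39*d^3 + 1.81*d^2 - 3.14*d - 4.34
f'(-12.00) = -6168.02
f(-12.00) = 18489.82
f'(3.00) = 116.53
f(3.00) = 86.77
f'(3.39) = 164.39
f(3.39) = 141.19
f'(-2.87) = -89.94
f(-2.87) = 72.10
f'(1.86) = 31.06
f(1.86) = 9.48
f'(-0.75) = -6.73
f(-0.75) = -0.84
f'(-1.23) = -12.60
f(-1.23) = 3.62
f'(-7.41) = -1446.72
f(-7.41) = 2703.19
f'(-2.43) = -57.26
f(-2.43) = 40.11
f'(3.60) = 194.88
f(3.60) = 178.85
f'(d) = 3.64*d^3 + 1.17*d^2 + 3.62*d - 3.14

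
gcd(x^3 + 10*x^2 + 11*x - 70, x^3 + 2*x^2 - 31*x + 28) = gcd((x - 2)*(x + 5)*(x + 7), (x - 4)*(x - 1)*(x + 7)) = x + 7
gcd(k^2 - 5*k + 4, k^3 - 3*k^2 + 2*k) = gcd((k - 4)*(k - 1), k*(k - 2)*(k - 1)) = k - 1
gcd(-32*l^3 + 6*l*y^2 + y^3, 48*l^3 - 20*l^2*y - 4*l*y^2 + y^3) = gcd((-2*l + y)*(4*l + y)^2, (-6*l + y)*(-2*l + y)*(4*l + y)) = -8*l^2 + 2*l*y + y^2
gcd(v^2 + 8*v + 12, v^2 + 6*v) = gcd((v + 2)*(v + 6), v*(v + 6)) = v + 6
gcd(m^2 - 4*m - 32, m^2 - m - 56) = m - 8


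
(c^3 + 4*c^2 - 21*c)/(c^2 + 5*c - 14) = c*(c - 3)/(c - 2)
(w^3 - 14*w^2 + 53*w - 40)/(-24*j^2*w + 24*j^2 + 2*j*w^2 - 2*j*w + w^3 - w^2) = (w^2 - 13*w + 40)/(-24*j^2 + 2*j*w + w^2)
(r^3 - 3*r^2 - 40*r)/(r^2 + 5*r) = r - 8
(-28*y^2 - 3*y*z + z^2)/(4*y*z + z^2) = (-7*y + z)/z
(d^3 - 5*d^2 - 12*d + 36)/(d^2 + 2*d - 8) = (d^2 - 3*d - 18)/(d + 4)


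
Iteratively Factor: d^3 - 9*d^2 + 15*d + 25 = (d - 5)*(d^2 - 4*d - 5) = (d - 5)*(d + 1)*(d - 5)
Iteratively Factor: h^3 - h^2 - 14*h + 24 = (h + 4)*(h^2 - 5*h + 6) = (h - 3)*(h + 4)*(h - 2)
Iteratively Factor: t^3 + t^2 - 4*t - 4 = (t + 2)*(t^2 - t - 2) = (t - 2)*(t + 2)*(t + 1)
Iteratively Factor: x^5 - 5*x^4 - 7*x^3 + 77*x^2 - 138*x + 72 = (x + 4)*(x^4 - 9*x^3 + 29*x^2 - 39*x + 18) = (x - 3)*(x + 4)*(x^3 - 6*x^2 + 11*x - 6) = (x - 3)*(x - 1)*(x + 4)*(x^2 - 5*x + 6) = (x - 3)^2*(x - 1)*(x + 4)*(x - 2)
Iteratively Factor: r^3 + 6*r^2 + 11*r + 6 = (r + 3)*(r^2 + 3*r + 2) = (r + 1)*(r + 3)*(r + 2)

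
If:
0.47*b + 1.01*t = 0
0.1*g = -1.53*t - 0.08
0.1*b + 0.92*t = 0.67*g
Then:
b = 0.11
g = -0.05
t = -0.05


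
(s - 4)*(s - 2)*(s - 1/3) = s^3 - 19*s^2/3 + 10*s - 8/3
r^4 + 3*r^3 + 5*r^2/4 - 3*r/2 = r*(r - 1/2)*(r + 3/2)*(r + 2)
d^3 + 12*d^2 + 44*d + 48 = (d + 2)*(d + 4)*(d + 6)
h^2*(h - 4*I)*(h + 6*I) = h^4 + 2*I*h^3 + 24*h^2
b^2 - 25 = (b - 5)*(b + 5)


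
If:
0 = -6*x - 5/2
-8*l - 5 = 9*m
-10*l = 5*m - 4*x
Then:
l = 1/5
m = -11/15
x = -5/12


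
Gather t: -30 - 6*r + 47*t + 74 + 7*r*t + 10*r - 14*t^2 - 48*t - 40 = 4*r - 14*t^2 + t*(7*r - 1) + 4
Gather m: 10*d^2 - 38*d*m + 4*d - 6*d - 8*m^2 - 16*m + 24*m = 10*d^2 - 2*d - 8*m^2 + m*(8 - 38*d)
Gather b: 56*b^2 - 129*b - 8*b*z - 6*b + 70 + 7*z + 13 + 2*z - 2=56*b^2 + b*(-8*z - 135) + 9*z + 81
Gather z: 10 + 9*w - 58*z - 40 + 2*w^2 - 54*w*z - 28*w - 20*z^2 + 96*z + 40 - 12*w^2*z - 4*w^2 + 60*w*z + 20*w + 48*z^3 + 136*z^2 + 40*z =-2*w^2 + w + 48*z^3 + 116*z^2 + z*(-12*w^2 + 6*w + 78) + 10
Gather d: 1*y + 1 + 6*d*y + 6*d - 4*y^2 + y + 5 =d*(6*y + 6) - 4*y^2 + 2*y + 6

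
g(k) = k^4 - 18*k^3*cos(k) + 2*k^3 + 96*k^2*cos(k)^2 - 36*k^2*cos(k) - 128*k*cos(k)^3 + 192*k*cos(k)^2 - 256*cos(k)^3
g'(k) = 18*k^3*sin(k) + 4*k^3 - 192*k^2*sin(k)*cos(k) + 36*k^2*sin(k) - 54*k^2*cos(k) + 6*k^2 + 384*k*sin(k)*cos(k)^2 - 384*k*sin(k)*cos(k) + 192*k*cos(k)^2 - 72*k*cos(k) + 768*sin(k)*cos(k)^2 - 128*cos(k)^3 + 192*cos(k)^2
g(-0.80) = -106.92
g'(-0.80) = -269.29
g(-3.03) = 25.99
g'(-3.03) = -43.46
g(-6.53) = 7831.89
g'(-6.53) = -1155.30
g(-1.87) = -0.04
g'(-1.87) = 0.75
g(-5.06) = 1064.81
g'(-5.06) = -3213.23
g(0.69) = -68.87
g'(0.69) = 311.14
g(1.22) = 4.01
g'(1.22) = -21.74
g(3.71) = 3365.69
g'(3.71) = -1587.68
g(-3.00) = 24.69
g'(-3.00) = -43.36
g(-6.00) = 5930.11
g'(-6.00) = -5454.32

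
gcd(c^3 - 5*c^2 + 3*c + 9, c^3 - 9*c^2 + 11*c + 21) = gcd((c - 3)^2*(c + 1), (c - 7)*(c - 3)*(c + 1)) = c^2 - 2*c - 3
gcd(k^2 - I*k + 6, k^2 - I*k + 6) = k^2 - I*k + 6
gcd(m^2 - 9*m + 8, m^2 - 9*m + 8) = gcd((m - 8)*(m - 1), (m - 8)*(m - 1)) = m^2 - 9*m + 8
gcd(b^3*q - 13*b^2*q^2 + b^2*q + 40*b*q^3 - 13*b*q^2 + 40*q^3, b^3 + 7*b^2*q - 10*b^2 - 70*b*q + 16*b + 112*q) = 1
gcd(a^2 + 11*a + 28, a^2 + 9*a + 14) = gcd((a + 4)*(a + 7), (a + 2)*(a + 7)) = a + 7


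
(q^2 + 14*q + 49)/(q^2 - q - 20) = (q^2 + 14*q + 49)/(q^2 - q - 20)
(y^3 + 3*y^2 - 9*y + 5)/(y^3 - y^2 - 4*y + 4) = (y^2 + 4*y - 5)/(y^2 - 4)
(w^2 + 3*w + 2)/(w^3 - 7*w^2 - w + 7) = (w + 2)/(w^2 - 8*w + 7)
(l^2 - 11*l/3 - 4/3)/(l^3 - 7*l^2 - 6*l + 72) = (l + 1/3)/(l^2 - 3*l - 18)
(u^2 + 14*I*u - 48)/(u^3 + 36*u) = (u + 8*I)/(u*(u - 6*I))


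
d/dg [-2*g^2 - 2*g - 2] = -4*g - 2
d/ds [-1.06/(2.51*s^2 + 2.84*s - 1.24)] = (5.3212*s + 3.0104)/(2.51*s^2 + 2.84*s - 1.24)^2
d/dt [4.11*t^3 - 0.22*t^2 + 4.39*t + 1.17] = 12.33*t^2 - 0.44*t + 4.39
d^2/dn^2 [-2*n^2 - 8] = -4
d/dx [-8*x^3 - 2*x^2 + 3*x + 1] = -24*x^2 - 4*x + 3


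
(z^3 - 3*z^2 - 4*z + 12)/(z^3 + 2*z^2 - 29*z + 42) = (z + 2)/(z + 7)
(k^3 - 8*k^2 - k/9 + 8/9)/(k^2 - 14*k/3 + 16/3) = (9*k^3 - 72*k^2 - k + 8)/(3*(3*k^2 - 14*k + 16))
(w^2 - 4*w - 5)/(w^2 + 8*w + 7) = (w - 5)/(w + 7)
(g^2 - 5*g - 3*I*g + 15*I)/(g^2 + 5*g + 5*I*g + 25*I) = (g^2 - g*(5 + 3*I) + 15*I)/(g^2 + 5*g*(1 + I) + 25*I)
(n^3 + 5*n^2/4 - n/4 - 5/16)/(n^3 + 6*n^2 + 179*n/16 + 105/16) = (4*n^2 - 1)/(4*n^2 + 19*n + 21)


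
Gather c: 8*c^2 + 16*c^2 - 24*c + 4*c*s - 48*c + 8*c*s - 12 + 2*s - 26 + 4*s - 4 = 24*c^2 + c*(12*s - 72) + 6*s - 42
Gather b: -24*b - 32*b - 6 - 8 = -56*b - 14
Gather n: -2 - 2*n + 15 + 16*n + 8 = 14*n + 21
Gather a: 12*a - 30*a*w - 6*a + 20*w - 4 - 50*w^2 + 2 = a*(6 - 30*w) - 50*w^2 + 20*w - 2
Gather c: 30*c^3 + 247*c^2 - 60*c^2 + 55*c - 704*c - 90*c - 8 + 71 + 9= 30*c^3 + 187*c^2 - 739*c + 72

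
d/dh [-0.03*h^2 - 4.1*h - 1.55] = -0.06*h - 4.1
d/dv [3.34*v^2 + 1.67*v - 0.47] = 6.68*v + 1.67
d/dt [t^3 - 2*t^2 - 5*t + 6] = 3*t^2 - 4*t - 5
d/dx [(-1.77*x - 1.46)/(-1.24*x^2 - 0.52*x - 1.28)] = (-2.1948*x^2 - 3.6208*x + 1.5064)/(1.5376*x^4 + 1.2896*x^3 + 3.4448*x^2 + 1.3312*x + 1.6384)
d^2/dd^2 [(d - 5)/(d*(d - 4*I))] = 2*(d^3 - 15*d^2 + 60*I*d + 80)/(d^3*(d^3 - 12*I*d^2 - 48*d + 64*I))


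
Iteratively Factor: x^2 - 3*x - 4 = (x - 4)*(x + 1)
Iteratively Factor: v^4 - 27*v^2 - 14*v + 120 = (v - 2)*(v^3 + 2*v^2 - 23*v - 60) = (v - 5)*(v - 2)*(v^2 + 7*v + 12) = (v - 5)*(v - 2)*(v + 4)*(v + 3)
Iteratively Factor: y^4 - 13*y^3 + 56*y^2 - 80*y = (y)*(y^3 - 13*y^2 + 56*y - 80) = y*(y - 5)*(y^2 - 8*y + 16) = y*(y - 5)*(y - 4)*(y - 4)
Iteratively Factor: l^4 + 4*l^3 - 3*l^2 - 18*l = (l + 3)*(l^3 + l^2 - 6*l) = l*(l + 3)*(l^2 + l - 6) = l*(l + 3)^2*(l - 2)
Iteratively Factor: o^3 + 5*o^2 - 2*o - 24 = (o + 4)*(o^2 + o - 6) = (o - 2)*(o + 4)*(o + 3)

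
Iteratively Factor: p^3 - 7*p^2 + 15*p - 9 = (p - 3)*(p^2 - 4*p + 3) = (p - 3)*(p - 1)*(p - 3)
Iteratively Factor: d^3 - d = (d - 1)*(d^2 + d) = (d - 1)*(d + 1)*(d)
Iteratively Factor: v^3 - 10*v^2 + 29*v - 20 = (v - 1)*(v^2 - 9*v + 20) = (v - 4)*(v - 1)*(v - 5)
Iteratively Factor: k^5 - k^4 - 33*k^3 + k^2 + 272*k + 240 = (k - 5)*(k^4 + 4*k^3 - 13*k^2 - 64*k - 48) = (k - 5)*(k + 4)*(k^3 - 13*k - 12) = (k - 5)*(k + 3)*(k + 4)*(k^2 - 3*k - 4) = (k - 5)*(k - 4)*(k + 3)*(k + 4)*(k + 1)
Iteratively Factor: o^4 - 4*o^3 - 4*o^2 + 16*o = (o - 2)*(o^3 - 2*o^2 - 8*o) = (o - 2)*(o + 2)*(o^2 - 4*o) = o*(o - 2)*(o + 2)*(o - 4)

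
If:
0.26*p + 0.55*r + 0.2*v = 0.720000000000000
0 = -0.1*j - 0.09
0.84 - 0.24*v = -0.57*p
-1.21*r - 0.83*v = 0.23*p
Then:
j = -0.90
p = -5.05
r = 6.78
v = -8.49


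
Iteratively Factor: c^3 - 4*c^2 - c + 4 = (c + 1)*(c^2 - 5*c + 4) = (c - 1)*(c + 1)*(c - 4)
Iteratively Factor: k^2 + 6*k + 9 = (k + 3)*(k + 3)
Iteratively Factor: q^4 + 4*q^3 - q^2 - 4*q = (q - 1)*(q^3 + 5*q^2 + 4*q) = q*(q - 1)*(q^2 + 5*q + 4) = q*(q - 1)*(q + 1)*(q + 4)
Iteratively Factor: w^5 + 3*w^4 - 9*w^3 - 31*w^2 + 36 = (w + 2)*(w^4 + w^3 - 11*w^2 - 9*w + 18) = (w - 1)*(w + 2)*(w^3 + 2*w^2 - 9*w - 18) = (w - 3)*(w - 1)*(w + 2)*(w^2 + 5*w + 6) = (w - 3)*(w - 1)*(w + 2)^2*(w + 3)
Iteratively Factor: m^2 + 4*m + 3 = (m + 3)*(m + 1)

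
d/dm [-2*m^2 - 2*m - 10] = -4*m - 2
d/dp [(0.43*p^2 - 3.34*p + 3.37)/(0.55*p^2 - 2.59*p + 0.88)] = (0.7233*p^2 - 2.9502*p + 5.7891)/(0.3025*p^4 - 2.849*p^3 + 7.6761*p^2 - 4.5584*p + 0.7744)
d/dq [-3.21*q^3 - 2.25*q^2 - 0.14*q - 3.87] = -9.63*q^2 - 4.5*q - 0.14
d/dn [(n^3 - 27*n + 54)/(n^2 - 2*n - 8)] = (n^4 - 4*n^3 + 3*n^2 - 108*n + 324)/(n^4 - 4*n^3 - 12*n^2 + 32*n + 64)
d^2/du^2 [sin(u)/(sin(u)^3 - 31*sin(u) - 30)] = (4*sin(u)^7 + 118*sin(u)^5 + 390*sin(u)^4 - 62*sin(u)^3 - 1290*sin(u)^2 + 900*sin(u) + 1860)/(-sin(u)^3 + 31*sin(u) + 30)^3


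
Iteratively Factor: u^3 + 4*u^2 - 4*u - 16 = (u + 4)*(u^2 - 4) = (u + 2)*(u + 4)*(u - 2)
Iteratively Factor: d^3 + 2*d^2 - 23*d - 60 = (d + 4)*(d^2 - 2*d - 15) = (d + 3)*(d + 4)*(d - 5)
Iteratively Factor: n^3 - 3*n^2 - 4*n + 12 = (n + 2)*(n^2 - 5*n + 6) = (n - 3)*(n + 2)*(n - 2)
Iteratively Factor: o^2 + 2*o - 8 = (o + 4)*(o - 2)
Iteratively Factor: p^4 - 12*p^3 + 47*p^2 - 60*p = (p - 3)*(p^3 - 9*p^2 + 20*p) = p*(p - 3)*(p^2 - 9*p + 20) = p*(p - 4)*(p - 3)*(p - 5)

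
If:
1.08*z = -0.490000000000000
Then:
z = -0.45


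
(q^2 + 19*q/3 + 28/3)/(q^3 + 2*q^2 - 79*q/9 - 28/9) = 3*(3*q + 7)/(9*q^2 - 18*q - 7)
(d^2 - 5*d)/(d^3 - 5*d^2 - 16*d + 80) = d/(d^2 - 16)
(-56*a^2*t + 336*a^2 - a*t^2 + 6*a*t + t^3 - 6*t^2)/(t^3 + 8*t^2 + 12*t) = (-56*a^2*t + 336*a^2 - a*t^2 + 6*a*t + t^3 - 6*t^2)/(t*(t^2 + 8*t + 12))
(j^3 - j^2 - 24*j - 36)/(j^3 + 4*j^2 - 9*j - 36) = (j^2 - 4*j - 12)/(j^2 + j - 12)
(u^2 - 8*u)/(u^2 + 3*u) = (u - 8)/(u + 3)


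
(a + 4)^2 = a^2 + 8*a + 16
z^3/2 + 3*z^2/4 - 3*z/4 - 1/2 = (z/2 + 1/4)*(z - 1)*(z + 2)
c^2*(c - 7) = c^3 - 7*c^2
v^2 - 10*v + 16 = (v - 8)*(v - 2)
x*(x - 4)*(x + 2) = x^3 - 2*x^2 - 8*x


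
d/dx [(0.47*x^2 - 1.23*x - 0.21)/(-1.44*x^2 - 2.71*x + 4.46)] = (-3.0449*x^2 + 3.5876*x - 6.0549)/(2.0736*x^4 + 7.8048*x^3 - 5.5007*x^2 - 24.1732*x + 19.8916)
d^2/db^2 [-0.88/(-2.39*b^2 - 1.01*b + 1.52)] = (-10.053296*b^2 - 4.248464*b + 0.88*(4.78*b + 1.01)*(9.56*b + 2.02) + 6.393728)/(2.39*b^2 + 1.01*b - 1.52)^3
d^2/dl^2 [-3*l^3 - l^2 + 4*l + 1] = -18*l - 2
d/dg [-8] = 0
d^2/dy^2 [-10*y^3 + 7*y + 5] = -60*y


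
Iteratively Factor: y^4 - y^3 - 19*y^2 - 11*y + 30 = (y + 3)*(y^3 - 4*y^2 - 7*y + 10) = (y + 2)*(y + 3)*(y^2 - 6*y + 5) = (y - 1)*(y + 2)*(y + 3)*(y - 5)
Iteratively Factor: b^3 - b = (b - 1)*(b^2 + b) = (b - 1)*(b + 1)*(b)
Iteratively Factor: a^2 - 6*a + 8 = (a - 4)*(a - 2)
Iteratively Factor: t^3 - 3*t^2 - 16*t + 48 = (t + 4)*(t^2 - 7*t + 12) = (t - 4)*(t + 4)*(t - 3)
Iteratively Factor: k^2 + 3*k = (k)*(k + 3)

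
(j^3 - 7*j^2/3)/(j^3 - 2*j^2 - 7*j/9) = 3*j/(3*j + 1)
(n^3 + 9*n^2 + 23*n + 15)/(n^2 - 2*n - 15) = (n^2 + 6*n + 5)/(n - 5)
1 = 1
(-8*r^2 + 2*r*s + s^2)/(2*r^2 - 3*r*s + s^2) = (-4*r - s)/(r - s)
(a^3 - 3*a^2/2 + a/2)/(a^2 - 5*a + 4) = a*(2*a - 1)/(2*(a - 4))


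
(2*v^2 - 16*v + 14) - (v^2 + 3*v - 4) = v^2 - 19*v + 18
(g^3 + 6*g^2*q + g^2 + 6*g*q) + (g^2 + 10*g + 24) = g^3 + 6*g^2*q + 2*g^2 + 6*g*q + 10*g + 24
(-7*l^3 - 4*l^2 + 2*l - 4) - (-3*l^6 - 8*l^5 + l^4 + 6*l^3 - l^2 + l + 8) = 3*l^6 + 8*l^5 - l^4 - 13*l^3 - 3*l^2 + l - 12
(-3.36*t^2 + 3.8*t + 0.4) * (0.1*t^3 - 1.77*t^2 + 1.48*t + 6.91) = -0.336*t^5 + 6.3272*t^4 - 11.6588*t^3 - 18.3016*t^2 + 26.85*t + 2.764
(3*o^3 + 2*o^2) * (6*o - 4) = 18*o^4 - 8*o^2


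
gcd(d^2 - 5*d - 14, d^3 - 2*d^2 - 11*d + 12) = 1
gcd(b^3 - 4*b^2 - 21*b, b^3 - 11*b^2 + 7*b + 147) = b^2 - 4*b - 21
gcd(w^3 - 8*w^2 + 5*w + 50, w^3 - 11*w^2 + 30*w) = w - 5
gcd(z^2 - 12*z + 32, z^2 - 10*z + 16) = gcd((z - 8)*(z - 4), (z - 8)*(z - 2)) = z - 8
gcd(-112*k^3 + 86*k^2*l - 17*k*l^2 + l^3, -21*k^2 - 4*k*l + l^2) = 7*k - l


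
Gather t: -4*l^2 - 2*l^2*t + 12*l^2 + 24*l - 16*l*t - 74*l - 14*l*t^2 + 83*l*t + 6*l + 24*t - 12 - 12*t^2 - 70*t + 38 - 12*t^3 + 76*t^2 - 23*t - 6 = 8*l^2 - 44*l - 12*t^3 + t^2*(64 - 14*l) + t*(-2*l^2 + 67*l - 69) + 20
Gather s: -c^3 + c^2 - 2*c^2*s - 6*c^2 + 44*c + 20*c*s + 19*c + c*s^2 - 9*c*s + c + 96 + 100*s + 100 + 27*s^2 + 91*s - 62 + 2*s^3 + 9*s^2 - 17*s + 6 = -c^3 - 5*c^2 + 64*c + 2*s^3 + s^2*(c + 36) + s*(-2*c^2 + 11*c + 174) + 140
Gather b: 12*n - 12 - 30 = 12*n - 42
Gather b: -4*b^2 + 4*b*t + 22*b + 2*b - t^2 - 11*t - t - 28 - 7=-4*b^2 + b*(4*t + 24) - t^2 - 12*t - 35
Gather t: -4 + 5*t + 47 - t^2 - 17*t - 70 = -t^2 - 12*t - 27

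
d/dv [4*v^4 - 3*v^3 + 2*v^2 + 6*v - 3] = 16*v^3 - 9*v^2 + 4*v + 6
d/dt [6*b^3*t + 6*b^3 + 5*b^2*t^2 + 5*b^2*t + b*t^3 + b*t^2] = b*(6*b^2 + 10*b*t + 5*b + 3*t^2 + 2*t)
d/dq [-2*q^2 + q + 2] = 1 - 4*q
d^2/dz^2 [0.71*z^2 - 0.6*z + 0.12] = 1.42000000000000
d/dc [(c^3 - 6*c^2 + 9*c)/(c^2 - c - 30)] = (c^4 - 2*c^3 - 93*c^2 + 360*c - 270)/(c^4 - 2*c^3 - 59*c^2 + 60*c + 900)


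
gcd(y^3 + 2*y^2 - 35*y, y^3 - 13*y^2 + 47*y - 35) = y - 5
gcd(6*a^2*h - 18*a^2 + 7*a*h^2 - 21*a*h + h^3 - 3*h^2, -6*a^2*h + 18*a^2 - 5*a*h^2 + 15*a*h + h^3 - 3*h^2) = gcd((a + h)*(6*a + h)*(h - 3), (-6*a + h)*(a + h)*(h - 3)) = a*h - 3*a + h^2 - 3*h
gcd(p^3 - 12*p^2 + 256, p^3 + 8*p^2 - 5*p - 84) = p + 4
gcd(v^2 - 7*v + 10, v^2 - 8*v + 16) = 1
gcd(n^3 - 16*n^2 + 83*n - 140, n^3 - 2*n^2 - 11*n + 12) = n - 4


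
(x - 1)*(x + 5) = x^2 + 4*x - 5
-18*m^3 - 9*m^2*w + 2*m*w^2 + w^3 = (-3*m + w)*(2*m + w)*(3*m + w)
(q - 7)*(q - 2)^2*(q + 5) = q^4 - 6*q^3 - 23*q^2 + 132*q - 140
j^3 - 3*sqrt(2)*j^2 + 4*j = j*(j - 2*sqrt(2))*(j - sqrt(2))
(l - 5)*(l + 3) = l^2 - 2*l - 15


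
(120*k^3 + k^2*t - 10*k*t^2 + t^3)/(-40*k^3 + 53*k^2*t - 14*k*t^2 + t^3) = (3*k + t)/(-k + t)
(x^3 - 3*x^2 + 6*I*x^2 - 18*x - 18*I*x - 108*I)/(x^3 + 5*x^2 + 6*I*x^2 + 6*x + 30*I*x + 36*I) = (x - 6)/(x + 2)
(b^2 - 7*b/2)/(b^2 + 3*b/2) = (2*b - 7)/(2*b + 3)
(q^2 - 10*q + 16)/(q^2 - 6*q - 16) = (q - 2)/(q + 2)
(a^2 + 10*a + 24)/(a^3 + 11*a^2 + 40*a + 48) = (a + 6)/(a^2 + 7*a + 12)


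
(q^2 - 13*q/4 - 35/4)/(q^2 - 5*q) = (q + 7/4)/q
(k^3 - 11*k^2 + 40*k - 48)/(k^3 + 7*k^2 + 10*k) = (k^3 - 11*k^2 + 40*k - 48)/(k*(k^2 + 7*k + 10))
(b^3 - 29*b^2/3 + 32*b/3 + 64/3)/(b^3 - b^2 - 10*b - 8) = (3*b^2 - 32*b + 64)/(3*(b^2 - 2*b - 8))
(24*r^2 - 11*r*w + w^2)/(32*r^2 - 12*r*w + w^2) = (3*r - w)/(4*r - w)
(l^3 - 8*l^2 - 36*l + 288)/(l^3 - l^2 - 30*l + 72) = (l^2 - 14*l + 48)/(l^2 - 7*l + 12)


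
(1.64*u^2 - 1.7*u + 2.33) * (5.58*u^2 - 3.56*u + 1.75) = 9.1512*u^4 - 15.3244*u^3 + 21.9234*u^2 - 11.2698*u + 4.0775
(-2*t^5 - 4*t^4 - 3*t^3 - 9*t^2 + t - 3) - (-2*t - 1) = -2*t^5 - 4*t^4 - 3*t^3 - 9*t^2 + 3*t - 2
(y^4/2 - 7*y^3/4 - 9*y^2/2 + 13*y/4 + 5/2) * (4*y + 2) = 2*y^5 - 6*y^4 - 43*y^3/2 + 4*y^2 + 33*y/2 + 5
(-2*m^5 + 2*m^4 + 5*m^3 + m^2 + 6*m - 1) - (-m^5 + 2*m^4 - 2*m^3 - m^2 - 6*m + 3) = -m^5 + 7*m^3 + 2*m^2 + 12*m - 4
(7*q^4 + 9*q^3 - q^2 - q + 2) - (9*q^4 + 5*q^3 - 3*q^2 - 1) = -2*q^4 + 4*q^3 + 2*q^2 - q + 3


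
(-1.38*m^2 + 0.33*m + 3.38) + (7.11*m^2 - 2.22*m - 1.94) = 5.73*m^2 - 1.89*m + 1.44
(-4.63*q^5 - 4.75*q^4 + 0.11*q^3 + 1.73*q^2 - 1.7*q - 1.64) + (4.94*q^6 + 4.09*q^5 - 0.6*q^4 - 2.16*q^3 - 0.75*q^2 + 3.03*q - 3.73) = 4.94*q^6 - 0.54*q^5 - 5.35*q^4 - 2.05*q^3 + 0.98*q^2 + 1.33*q - 5.37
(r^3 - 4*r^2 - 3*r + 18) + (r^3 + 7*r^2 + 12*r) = 2*r^3 + 3*r^2 + 9*r + 18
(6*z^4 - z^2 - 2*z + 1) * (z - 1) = 6*z^5 - 6*z^4 - z^3 - z^2 + 3*z - 1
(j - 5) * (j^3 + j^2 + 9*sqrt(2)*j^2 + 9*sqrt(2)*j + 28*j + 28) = j^4 - 4*j^3 + 9*sqrt(2)*j^3 - 36*sqrt(2)*j^2 + 23*j^2 - 112*j - 45*sqrt(2)*j - 140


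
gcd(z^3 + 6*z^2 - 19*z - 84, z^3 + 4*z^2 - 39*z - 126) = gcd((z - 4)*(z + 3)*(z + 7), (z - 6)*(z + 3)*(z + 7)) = z^2 + 10*z + 21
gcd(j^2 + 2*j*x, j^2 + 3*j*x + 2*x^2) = j + 2*x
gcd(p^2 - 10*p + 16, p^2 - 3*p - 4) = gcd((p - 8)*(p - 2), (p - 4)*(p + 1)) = 1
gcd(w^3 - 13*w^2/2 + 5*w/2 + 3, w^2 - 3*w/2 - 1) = w + 1/2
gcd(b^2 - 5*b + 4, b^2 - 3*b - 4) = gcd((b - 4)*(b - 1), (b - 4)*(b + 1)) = b - 4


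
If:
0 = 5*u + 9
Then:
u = -9/5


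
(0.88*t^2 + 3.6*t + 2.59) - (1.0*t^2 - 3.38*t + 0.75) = -0.12*t^2 + 6.98*t + 1.84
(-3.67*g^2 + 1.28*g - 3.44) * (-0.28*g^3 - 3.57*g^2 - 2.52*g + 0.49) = 1.0276*g^5 + 12.7435*g^4 + 5.642*g^3 + 7.2569*g^2 + 9.296*g - 1.6856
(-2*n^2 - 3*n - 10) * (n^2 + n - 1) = -2*n^4 - 5*n^3 - 11*n^2 - 7*n + 10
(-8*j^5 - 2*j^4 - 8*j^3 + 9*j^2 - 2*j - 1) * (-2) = 16*j^5 + 4*j^4 + 16*j^3 - 18*j^2 + 4*j + 2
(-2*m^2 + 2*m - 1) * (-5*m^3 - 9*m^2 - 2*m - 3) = 10*m^5 + 8*m^4 - 9*m^3 + 11*m^2 - 4*m + 3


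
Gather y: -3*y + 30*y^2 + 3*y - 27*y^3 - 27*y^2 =-27*y^3 + 3*y^2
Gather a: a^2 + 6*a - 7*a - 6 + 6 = a^2 - a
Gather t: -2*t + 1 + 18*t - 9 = 16*t - 8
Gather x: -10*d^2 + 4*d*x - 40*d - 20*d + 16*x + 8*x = -10*d^2 - 60*d + x*(4*d + 24)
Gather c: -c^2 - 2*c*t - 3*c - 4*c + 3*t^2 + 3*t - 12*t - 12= -c^2 + c*(-2*t - 7) + 3*t^2 - 9*t - 12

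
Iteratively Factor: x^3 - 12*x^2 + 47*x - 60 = (x - 3)*(x^2 - 9*x + 20) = (x - 5)*(x - 3)*(x - 4)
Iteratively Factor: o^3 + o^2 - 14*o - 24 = (o - 4)*(o^2 + 5*o + 6) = (o - 4)*(o + 3)*(o + 2)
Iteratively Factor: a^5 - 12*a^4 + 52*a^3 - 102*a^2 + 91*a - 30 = (a - 1)*(a^4 - 11*a^3 + 41*a^2 - 61*a + 30) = (a - 3)*(a - 1)*(a^3 - 8*a^2 + 17*a - 10) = (a - 3)*(a - 1)^2*(a^2 - 7*a + 10) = (a - 5)*(a - 3)*(a - 1)^2*(a - 2)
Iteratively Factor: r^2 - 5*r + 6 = (r - 3)*(r - 2)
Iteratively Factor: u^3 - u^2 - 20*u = (u - 5)*(u^2 + 4*u) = (u - 5)*(u + 4)*(u)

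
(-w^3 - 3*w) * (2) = -2*w^3 - 6*w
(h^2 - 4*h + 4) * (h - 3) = h^3 - 7*h^2 + 16*h - 12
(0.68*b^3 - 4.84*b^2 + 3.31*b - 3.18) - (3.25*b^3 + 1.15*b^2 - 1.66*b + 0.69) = -2.57*b^3 - 5.99*b^2 + 4.97*b - 3.87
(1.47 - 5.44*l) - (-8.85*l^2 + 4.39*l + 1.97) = 8.85*l^2 - 9.83*l - 0.5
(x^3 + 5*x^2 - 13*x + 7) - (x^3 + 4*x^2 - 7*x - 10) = x^2 - 6*x + 17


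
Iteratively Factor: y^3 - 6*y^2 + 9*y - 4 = (y - 1)*(y^2 - 5*y + 4) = (y - 4)*(y - 1)*(y - 1)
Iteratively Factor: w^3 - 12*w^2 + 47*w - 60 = (w - 3)*(w^2 - 9*w + 20) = (w - 5)*(w - 3)*(w - 4)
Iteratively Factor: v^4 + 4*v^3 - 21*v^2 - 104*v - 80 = (v + 1)*(v^3 + 3*v^2 - 24*v - 80) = (v + 1)*(v + 4)*(v^2 - v - 20) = (v + 1)*(v + 4)^2*(v - 5)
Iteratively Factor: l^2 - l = (l - 1)*(l)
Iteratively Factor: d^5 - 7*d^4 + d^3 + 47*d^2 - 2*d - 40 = (d - 5)*(d^4 - 2*d^3 - 9*d^2 + 2*d + 8) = (d - 5)*(d - 4)*(d^3 + 2*d^2 - d - 2) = (d - 5)*(d - 4)*(d - 1)*(d^2 + 3*d + 2) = (d - 5)*(d - 4)*(d - 1)*(d + 1)*(d + 2)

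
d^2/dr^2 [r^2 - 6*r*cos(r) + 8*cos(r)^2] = 6*r*cos(r) + 32*sin(r)^2 + 12*sin(r) - 14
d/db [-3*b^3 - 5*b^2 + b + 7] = -9*b^2 - 10*b + 1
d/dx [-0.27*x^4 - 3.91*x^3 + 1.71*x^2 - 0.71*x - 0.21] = -1.08*x^3 - 11.73*x^2 + 3.42*x - 0.71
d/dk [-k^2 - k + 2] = -2*k - 1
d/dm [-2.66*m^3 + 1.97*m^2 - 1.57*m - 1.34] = -7.98*m^2 + 3.94*m - 1.57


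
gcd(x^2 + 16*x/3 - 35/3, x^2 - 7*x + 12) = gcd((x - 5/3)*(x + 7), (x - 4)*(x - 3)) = 1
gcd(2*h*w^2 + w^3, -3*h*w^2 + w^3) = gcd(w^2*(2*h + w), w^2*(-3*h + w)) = w^2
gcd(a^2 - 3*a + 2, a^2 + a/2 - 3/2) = a - 1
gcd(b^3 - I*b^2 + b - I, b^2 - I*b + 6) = 1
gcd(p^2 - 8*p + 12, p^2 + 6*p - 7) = 1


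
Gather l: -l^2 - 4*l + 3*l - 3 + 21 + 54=-l^2 - l + 72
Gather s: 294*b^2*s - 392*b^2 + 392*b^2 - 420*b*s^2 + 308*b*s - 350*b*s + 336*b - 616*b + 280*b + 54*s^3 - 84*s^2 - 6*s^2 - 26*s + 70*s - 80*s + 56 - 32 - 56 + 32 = 54*s^3 + s^2*(-420*b - 90) + s*(294*b^2 - 42*b - 36)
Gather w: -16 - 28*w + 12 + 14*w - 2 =-14*w - 6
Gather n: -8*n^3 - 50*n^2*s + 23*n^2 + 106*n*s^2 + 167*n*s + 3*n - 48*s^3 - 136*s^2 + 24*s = -8*n^3 + n^2*(23 - 50*s) + n*(106*s^2 + 167*s + 3) - 48*s^3 - 136*s^2 + 24*s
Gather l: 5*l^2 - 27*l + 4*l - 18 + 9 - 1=5*l^2 - 23*l - 10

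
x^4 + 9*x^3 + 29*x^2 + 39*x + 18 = (x + 1)*(x + 2)*(x + 3)^2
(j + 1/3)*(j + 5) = j^2 + 16*j/3 + 5/3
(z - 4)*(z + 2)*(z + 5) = z^3 + 3*z^2 - 18*z - 40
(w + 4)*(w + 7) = w^2 + 11*w + 28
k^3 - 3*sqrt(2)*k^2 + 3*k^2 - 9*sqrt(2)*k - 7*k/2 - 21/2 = (k + 3)*(k - 7*sqrt(2)/2)*(k + sqrt(2)/2)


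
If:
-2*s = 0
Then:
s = 0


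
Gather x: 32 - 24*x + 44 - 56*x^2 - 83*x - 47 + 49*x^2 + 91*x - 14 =-7*x^2 - 16*x + 15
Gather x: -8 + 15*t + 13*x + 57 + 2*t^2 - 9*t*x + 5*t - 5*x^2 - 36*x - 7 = 2*t^2 + 20*t - 5*x^2 + x*(-9*t - 23) + 42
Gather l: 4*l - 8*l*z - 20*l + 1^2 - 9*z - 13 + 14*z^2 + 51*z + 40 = l*(-8*z - 16) + 14*z^2 + 42*z + 28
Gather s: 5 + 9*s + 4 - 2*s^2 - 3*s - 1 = -2*s^2 + 6*s + 8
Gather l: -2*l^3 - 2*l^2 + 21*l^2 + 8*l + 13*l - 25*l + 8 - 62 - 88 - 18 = -2*l^3 + 19*l^2 - 4*l - 160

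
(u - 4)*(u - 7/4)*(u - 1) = u^3 - 27*u^2/4 + 51*u/4 - 7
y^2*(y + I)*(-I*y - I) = -I*y^4 + y^3 - I*y^3 + y^2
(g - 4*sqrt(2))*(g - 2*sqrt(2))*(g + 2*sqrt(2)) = g^3 - 4*sqrt(2)*g^2 - 8*g + 32*sqrt(2)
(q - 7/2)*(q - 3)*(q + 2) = q^3 - 9*q^2/2 - 5*q/2 + 21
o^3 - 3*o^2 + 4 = (o - 2)^2*(o + 1)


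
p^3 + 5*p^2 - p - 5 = (p - 1)*(p + 1)*(p + 5)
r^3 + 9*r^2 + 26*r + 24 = (r + 2)*(r + 3)*(r + 4)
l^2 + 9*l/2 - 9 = (l - 3/2)*(l + 6)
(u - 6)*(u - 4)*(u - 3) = u^3 - 13*u^2 + 54*u - 72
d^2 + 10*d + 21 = (d + 3)*(d + 7)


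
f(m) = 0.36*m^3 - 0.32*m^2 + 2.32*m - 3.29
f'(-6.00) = 45.04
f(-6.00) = -106.49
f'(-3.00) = 13.96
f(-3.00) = -22.85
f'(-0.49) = 2.89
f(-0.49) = -4.55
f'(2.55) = 7.71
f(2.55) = 6.51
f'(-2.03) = 8.07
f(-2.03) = -12.33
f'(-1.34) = 5.12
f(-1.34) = -7.84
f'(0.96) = 2.70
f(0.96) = -1.04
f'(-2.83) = 12.78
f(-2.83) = -20.58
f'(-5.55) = 39.14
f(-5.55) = -87.57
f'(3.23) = 11.52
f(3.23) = 13.00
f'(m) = 1.08*m^2 - 0.64*m + 2.32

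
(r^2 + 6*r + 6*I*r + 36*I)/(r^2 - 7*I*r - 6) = (r^2 + 6*r*(1 + I) + 36*I)/(r^2 - 7*I*r - 6)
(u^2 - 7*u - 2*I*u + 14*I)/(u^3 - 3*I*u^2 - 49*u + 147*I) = (u - 2*I)/(u^2 + u*(7 - 3*I) - 21*I)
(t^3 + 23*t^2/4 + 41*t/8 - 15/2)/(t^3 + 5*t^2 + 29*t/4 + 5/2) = (4*t^2 + 13*t - 12)/(2*(2*t^2 + 5*t + 2))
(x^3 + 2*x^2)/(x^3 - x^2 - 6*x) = x/(x - 3)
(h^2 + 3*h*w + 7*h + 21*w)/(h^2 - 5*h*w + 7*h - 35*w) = (-h - 3*w)/(-h + 5*w)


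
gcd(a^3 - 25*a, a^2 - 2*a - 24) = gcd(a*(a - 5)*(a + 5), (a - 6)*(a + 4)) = 1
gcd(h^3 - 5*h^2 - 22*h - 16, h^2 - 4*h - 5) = h + 1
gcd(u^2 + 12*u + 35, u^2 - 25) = u + 5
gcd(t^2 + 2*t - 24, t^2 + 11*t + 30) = t + 6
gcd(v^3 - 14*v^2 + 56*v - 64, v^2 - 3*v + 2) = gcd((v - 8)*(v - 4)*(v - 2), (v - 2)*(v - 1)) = v - 2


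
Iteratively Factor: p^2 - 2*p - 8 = (p - 4)*(p + 2)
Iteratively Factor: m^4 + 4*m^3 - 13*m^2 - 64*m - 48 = (m + 3)*(m^3 + m^2 - 16*m - 16) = (m - 4)*(m + 3)*(m^2 + 5*m + 4) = (m - 4)*(m + 1)*(m + 3)*(m + 4)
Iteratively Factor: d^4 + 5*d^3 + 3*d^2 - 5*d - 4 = (d + 1)*(d^3 + 4*d^2 - d - 4) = (d + 1)*(d + 4)*(d^2 - 1) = (d - 1)*(d + 1)*(d + 4)*(d + 1)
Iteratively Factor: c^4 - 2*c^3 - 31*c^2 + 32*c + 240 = (c - 4)*(c^3 + 2*c^2 - 23*c - 60) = (c - 4)*(c + 3)*(c^2 - c - 20) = (c - 5)*(c - 4)*(c + 3)*(c + 4)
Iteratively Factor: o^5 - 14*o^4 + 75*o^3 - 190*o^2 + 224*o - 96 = (o - 4)*(o^4 - 10*o^3 + 35*o^2 - 50*o + 24) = (o - 4)*(o - 2)*(o^3 - 8*o^2 + 19*o - 12) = (o - 4)^2*(o - 2)*(o^2 - 4*o + 3) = (o - 4)^2*(o - 3)*(o - 2)*(o - 1)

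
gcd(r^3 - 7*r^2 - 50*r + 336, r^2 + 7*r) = r + 7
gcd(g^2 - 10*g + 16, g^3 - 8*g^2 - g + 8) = g - 8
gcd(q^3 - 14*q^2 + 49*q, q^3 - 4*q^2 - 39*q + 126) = q - 7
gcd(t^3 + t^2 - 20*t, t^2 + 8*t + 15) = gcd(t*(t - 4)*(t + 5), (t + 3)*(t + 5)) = t + 5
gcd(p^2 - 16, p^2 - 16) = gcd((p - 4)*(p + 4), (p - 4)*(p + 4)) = p^2 - 16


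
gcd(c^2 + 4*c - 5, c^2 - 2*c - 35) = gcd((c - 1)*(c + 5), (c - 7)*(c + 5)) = c + 5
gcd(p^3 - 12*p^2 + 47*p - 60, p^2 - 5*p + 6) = p - 3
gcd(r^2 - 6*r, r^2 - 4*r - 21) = 1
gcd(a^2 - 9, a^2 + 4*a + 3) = a + 3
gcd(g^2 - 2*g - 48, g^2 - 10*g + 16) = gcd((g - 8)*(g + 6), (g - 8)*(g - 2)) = g - 8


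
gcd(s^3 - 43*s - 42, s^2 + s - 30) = s + 6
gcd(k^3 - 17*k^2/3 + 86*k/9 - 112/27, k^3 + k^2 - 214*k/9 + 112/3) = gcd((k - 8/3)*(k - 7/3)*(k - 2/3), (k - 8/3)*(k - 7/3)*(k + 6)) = k^2 - 5*k + 56/9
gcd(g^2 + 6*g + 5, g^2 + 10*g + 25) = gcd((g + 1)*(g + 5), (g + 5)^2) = g + 5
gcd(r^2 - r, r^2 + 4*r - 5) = r - 1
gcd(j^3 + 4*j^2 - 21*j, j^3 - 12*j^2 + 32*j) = j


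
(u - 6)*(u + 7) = u^2 + u - 42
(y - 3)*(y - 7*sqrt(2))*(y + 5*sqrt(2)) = y^3 - 3*y^2 - 2*sqrt(2)*y^2 - 70*y + 6*sqrt(2)*y + 210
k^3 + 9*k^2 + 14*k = k*(k + 2)*(k + 7)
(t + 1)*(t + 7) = t^2 + 8*t + 7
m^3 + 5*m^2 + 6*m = m*(m + 2)*(m + 3)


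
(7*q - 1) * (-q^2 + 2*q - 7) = -7*q^3 + 15*q^2 - 51*q + 7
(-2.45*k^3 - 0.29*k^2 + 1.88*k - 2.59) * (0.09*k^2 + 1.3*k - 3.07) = -0.2205*k^5 - 3.2111*k^4 + 7.3137*k^3 + 3.1012*k^2 - 9.1386*k + 7.9513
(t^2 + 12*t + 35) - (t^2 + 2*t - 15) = 10*t + 50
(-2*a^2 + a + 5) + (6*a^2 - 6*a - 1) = 4*a^2 - 5*a + 4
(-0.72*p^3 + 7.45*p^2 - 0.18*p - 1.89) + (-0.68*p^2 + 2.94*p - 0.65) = -0.72*p^3 + 6.77*p^2 + 2.76*p - 2.54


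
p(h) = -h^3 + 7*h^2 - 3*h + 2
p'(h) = -3*h^2 + 14*h - 3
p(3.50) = 34.38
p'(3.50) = 9.25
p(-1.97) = 42.72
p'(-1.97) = -42.22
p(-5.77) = 444.46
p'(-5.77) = -183.66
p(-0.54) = 5.82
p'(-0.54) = -11.43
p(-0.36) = 4.03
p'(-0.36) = -8.43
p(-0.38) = 4.21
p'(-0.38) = -8.75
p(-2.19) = 52.65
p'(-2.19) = -48.05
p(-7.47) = 831.85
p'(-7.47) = -274.98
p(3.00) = 29.00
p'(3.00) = 12.00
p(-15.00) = 4997.00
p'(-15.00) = -888.00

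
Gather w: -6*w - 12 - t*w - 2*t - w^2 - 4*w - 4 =-2*t - w^2 + w*(-t - 10) - 16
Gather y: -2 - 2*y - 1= -2*y - 3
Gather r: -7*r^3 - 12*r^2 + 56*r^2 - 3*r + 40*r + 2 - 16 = -7*r^3 + 44*r^2 + 37*r - 14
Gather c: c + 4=c + 4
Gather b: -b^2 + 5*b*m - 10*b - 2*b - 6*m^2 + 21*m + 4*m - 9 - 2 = -b^2 + b*(5*m - 12) - 6*m^2 + 25*m - 11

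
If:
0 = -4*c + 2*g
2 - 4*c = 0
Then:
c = 1/2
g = 1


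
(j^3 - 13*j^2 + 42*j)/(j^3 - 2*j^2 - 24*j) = (j - 7)/(j + 4)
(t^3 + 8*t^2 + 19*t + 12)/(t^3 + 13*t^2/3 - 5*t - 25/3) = 3*(t^2 + 7*t + 12)/(3*t^2 + 10*t - 25)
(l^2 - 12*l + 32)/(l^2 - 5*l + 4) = (l - 8)/(l - 1)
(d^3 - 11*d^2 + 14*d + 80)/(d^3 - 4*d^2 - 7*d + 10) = (d - 8)/(d - 1)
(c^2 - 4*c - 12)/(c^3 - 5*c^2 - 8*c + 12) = 1/(c - 1)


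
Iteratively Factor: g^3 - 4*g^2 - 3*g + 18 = (g - 3)*(g^2 - g - 6) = (g - 3)^2*(g + 2)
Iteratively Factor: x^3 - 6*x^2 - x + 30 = (x - 3)*(x^2 - 3*x - 10) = (x - 3)*(x + 2)*(x - 5)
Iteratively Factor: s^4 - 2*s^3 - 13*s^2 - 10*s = (s + 2)*(s^3 - 4*s^2 - 5*s) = s*(s + 2)*(s^2 - 4*s - 5) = s*(s + 1)*(s + 2)*(s - 5)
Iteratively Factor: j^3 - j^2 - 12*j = (j - 4)*(j^2 + 3*j) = (j - 4)*(j + 3)*(j)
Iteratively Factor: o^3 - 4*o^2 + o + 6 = (o - 2)*(o^2 - 2*o - 3) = (o - 3)*(o - 2)*(o + 1)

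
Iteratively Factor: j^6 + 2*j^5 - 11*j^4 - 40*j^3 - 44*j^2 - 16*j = (j + 2)*(j^5 - 11*j^3 - 18*j^2 - 8*j) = (j - 4)*(j + 2)*(j^4 + 4*j^3 + 5*j^2 + 2*j) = (j - 4)*(j + 1)*(j + 2)*(j^3 + 3*j^2 + 2*j) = (j - 4)*(j + 1)^2*(j + 2)*(j^2 + 2*j) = (j - 4)*(j + 1)^2*(j + 2)^2*(j)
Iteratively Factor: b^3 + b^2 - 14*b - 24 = (b + 3)*(b^2 - 2*b - 8) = (b - 4)*(b + 3)*(b + 2)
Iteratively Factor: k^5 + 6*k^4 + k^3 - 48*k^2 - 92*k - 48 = (k + 2)*(k^4 + 4*k^3 - 7*k^2 - 34*k - 24) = (k + 2)^2*(k^3 + 2*k^2 - 11*k - 12) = (k + 2)^2*(k + 4)*(k^2 - 2*k - 3) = (k - 3)*(k + 2)^2*(k + 4)*(k + 1)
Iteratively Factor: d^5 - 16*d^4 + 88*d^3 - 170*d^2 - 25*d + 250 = (d - 5)*(d^4 - 11*d^3 + 33*d^2 - 5*d - 50) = (d - 5)*(d + 1)*(d^3 - 12*d^2 + 45*d - 50) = (d - 5)*(d - 2)*(d + 1)*(d^2 - 10*d + 25) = (d - 5)^2*(d - 2)*(d + 1)*(d - 5)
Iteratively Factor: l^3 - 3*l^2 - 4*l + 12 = (l - 3)*(l^2 - 4) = (l - 3)*(l + 2)*(l - 2)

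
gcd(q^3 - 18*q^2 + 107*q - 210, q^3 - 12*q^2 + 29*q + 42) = q^2 - 13*q + 42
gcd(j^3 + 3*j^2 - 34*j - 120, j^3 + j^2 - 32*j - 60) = j^2 - j - 30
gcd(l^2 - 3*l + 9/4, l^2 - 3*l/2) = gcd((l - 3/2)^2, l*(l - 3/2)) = l - 3/2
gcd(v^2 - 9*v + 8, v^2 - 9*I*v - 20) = 1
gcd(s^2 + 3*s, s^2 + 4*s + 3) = s + 3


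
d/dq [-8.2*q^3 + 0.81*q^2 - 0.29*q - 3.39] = -24.6*q^2 + 1.62*q - 0.29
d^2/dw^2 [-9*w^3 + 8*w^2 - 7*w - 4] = 16 - 54*w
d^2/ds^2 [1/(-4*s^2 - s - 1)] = 2*(16*s^2 + 4*s - (8*s + 1)^2 + 4)/(4*s^2 + s + 1)^3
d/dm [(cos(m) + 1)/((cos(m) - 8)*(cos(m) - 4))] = (cos(m)^2 + 2*cos(m) - 44)*sin(m)/((cos(m) - 8)^2*(cos(m) - 4)^2)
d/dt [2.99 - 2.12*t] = -2.12000000000000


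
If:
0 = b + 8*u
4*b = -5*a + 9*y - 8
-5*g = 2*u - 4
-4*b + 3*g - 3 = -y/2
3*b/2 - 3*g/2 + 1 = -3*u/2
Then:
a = 1322/495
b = 16/99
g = 80/99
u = -2/99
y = 22/9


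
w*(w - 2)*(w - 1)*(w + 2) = w^4 - w^3 - 4*w^2 + 4*w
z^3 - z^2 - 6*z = z*(z - 3)*(z + 2)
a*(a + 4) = a^2 + 4*a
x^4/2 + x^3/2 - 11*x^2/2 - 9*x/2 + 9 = (x/2 + 1)*(x - 3)*(x - 1)*(x + 3)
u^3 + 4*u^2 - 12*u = u*(u - 2)*(u + 6)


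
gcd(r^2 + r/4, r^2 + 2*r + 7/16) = r + 1/4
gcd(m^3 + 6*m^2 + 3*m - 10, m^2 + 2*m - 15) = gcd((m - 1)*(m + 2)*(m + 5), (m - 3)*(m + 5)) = m + 5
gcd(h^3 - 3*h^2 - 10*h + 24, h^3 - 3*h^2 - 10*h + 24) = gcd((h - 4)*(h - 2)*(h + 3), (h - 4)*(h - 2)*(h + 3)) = h^3 - 3*h^2 - 10*h + 24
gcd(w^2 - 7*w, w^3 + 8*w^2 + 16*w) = w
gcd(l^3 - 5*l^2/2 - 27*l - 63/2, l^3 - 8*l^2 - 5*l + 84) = l^2 - 4*l - 21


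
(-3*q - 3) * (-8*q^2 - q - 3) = 24*q^3 + 27*q^2 + 12*q + 9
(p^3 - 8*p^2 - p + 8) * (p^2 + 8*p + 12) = p^5 - 53*p^3 - 96*p^2 + 52*p + 96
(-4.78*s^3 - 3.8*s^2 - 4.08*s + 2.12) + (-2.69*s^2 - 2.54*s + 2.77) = -4.78*s^3 - 6.49*s^2 - 6.62*s + 4.89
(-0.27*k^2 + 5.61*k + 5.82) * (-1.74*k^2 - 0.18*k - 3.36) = 0.4698*k^4 - 9.7128*k^3 - 10.2294*k^2 - 19.8972*k - 19.5552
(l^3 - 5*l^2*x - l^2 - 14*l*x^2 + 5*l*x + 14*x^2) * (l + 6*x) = l^4 + l^3*x - l^3 - 44*l^2*x^2 - l^2*x - 84*l*x^3 + 44*l*x^2 + 84*x^3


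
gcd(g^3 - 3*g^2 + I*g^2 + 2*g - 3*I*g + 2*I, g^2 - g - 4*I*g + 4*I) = g - 1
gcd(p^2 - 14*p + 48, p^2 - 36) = p - 6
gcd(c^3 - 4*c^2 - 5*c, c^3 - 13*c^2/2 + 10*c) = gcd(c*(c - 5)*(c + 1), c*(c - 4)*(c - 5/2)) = c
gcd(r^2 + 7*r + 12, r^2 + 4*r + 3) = r + 3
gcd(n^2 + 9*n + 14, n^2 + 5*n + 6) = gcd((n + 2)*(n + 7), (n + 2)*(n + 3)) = n + 2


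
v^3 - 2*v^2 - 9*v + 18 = (v - 3)*(v - 2)*(v + 3)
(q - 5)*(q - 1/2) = q^2 - 11*q/2 + 5/2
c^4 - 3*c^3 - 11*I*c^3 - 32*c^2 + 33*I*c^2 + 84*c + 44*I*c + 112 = (c - 4)*(c + 1)*(c - 7*I)*(c - 4*I)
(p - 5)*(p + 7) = p^2 + 2*p - 35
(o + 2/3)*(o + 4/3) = o^2 + 2*o + 8/9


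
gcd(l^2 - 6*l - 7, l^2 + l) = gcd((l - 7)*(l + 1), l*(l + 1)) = l + 1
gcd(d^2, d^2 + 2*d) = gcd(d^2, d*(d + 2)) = d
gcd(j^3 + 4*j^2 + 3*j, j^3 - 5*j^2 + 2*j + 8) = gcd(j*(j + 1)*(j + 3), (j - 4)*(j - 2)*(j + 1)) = j + 1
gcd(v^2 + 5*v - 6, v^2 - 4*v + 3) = v - 1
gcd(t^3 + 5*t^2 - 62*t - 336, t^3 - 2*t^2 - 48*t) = t^2 - 2*t - 48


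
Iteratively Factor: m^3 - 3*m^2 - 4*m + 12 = (m - 3)*(m^2 - 4) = (m - 3)*(m - 2)*(m + 2)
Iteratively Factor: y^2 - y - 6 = (y + 2)*(y - 3)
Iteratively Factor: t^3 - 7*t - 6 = (t + 2)*(t^2 - 2*t - 3) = (t + 1)*(t + 2)*(t - 3)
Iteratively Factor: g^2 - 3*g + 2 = (g - 1)*(g - 2)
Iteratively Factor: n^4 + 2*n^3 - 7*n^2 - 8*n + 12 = (n - 1)*(n^3 + 3*n^2 - 4*n - 12) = (n - 2)*(n - 1)*(n^2 + 5*n + 6) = (n - 2)*(n - 1)*(n + 2)*(n + 3)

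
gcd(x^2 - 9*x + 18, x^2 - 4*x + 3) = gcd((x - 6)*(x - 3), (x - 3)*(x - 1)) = x - 3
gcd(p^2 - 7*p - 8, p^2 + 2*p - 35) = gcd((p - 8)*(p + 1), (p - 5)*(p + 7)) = 1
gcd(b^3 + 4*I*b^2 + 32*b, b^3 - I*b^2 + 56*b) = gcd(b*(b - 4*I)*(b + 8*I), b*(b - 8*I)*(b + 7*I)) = b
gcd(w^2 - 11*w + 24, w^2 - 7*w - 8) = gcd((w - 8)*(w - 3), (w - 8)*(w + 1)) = w - 8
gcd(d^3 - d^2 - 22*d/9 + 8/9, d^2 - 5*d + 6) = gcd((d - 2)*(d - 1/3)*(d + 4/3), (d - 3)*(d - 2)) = d - 2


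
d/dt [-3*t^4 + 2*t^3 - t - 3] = -12*t^3 + 6*t^2 - 1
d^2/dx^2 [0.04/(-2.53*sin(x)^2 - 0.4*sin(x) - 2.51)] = (1.024144*sin(x)^4 + 0.12144*sin(x)^3 - 2.545864*sin(x)^2 - 0.28304*sin(x) + 0.495224)/(2.53*sin(x)^2 + 0.4*sin(x) + 2.51)^3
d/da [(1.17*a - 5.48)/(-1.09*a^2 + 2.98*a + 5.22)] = (1.2753*a^2 - 11.9464*a + 22.4378)/(1.1881*a^4 - 6.4964*a^3 - 2.4992*a^2 + 31.1112*a + 27.2484)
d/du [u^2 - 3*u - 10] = 2*u - 3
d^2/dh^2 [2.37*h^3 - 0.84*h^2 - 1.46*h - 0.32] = 14.22*h - 1.68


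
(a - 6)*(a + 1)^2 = a^3 - 4*a^2 - 11*a - 6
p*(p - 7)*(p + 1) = p^3 - 6*p^2 - 7*p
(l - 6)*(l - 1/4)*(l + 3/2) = l^3 - 19*l^2/4 - 63*l/8 + 9/4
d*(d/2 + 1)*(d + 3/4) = d^3/2 + 11*d^2/8 + 3*d/4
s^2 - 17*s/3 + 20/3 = (s - 4)*(s - 5/3)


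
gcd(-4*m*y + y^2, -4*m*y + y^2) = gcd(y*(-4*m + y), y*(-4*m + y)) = -4*m*y + y^2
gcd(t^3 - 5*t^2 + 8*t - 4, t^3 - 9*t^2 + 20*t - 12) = t^2 - 3*t + 2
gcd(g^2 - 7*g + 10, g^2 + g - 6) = g - 2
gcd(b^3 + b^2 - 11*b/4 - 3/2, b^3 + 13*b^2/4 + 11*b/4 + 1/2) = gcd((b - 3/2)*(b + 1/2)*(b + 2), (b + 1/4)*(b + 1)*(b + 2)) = b + 2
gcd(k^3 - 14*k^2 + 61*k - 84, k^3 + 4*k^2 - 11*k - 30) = k - 3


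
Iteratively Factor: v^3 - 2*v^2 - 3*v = (v)*(v^2 - 2*v - 3) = v*(v - 3)*(v + 1)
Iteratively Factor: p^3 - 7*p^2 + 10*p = (p)*(p^2 - 7*p + 10) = p*(p - 5)*(p - 2)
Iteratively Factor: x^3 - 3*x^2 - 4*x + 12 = (x - 2)*(x^2 - x - 6) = (x - 2)*(x + 2)*(x - 3)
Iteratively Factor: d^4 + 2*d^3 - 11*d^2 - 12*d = (d - 3)*(d^3 + 5*d^2 + 4*d) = d*(d - 3)*(d^2 + 5*d + 4) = d*(d - 3)*(d + 1)*(d + 4)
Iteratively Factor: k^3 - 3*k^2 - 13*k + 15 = (k + 3)*(k^2 - 6*k + 5) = (k - 1)*(k + 3)*(k - 5)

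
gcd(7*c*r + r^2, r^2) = r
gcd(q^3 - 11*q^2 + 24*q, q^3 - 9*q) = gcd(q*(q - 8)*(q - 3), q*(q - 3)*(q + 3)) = q^2 - 3*q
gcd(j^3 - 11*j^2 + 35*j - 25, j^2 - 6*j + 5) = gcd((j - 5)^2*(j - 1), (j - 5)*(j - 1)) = j^2 - 6*j + 5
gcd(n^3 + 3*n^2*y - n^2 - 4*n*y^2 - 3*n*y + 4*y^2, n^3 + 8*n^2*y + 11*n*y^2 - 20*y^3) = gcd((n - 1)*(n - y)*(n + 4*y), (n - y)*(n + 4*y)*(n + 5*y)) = -n^2 - 3*n*y + 4*y^2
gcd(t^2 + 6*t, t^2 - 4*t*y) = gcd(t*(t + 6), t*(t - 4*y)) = t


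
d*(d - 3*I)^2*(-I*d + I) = -I*d^4 - 6*d^3 + I*d^3 + 6*d^2 + 9*I*d^2 - 9*I*d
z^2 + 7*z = z*(z + 7)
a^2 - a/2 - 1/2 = (a - 1)*(a + 1/2)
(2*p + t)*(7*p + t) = 14*p^2 + 9*p*t + t^2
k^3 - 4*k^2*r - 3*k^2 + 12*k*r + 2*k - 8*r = (k - 2)*(k - 1)*(k - 4*r)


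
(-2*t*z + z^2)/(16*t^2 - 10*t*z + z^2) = z/(-8*t + z)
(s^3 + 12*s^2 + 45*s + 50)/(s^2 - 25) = (s^2 + 7*s + 10)/(s - 5)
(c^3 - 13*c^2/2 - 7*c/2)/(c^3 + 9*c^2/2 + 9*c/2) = (2*c^2 - 13*c - 7)/(2*c^2 + 9*c + 9)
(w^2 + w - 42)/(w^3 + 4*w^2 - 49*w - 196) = (w - 6)/(w^2 - 3*w - 28)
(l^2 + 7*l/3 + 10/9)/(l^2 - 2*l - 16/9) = (3*l + 5)/(3*l - 8)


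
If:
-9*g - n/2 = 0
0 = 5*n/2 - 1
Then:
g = -1/45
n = 2/5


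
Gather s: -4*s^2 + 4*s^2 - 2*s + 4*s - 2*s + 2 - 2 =0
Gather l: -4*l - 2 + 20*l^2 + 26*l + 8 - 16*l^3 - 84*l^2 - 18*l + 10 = -16*l^3 - 64*l^2 + 4*l + 16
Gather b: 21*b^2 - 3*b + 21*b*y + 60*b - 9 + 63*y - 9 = 21*b^2 + b*(21*y + 57) + 63*y - 18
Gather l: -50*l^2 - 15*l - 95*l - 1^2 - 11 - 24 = -50*l^2 - 110*l - 36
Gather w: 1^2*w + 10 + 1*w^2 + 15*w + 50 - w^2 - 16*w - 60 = 0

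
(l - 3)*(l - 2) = l^2 - 5*l + 6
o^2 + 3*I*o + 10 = (o - 2*I)*(o + 5*I)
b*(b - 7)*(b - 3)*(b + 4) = b^4 - 6*b^3 - 19*b^2 + 84*b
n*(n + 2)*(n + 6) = n^3 + 8*n^2 + 12*n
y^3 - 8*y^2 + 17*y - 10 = (y - 5)*(y - 2)*(y - 1)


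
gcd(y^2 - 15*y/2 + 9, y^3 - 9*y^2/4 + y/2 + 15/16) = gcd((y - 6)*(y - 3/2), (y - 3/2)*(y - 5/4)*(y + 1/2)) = y - 3/2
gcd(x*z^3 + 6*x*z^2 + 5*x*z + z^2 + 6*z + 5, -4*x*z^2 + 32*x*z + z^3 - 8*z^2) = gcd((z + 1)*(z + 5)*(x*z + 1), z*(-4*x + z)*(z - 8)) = 1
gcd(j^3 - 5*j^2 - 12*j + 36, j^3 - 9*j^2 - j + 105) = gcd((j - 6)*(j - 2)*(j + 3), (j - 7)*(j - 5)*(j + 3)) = j + 3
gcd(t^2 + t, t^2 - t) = t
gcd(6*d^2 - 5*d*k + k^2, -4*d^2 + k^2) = 2*d - k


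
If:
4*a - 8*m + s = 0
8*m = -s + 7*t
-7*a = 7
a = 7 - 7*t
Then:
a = -1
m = 1/4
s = 6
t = 8/7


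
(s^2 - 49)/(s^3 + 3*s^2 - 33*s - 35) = (s - 7)/(s^2 - 4*s - 5)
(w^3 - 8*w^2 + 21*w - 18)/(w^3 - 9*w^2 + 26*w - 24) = (w - 3)/(w - 4)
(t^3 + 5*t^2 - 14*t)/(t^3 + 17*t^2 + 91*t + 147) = t*(t - 2)/(t^2 + 10*t + 21)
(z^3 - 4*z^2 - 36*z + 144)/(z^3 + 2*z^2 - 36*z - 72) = (z - 4)/(z + 2)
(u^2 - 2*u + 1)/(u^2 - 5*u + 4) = (u - 1)/(u - 4)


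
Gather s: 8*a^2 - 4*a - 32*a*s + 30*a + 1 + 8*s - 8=8*a^2 + 26*a + s*(8 - 32*a) - 7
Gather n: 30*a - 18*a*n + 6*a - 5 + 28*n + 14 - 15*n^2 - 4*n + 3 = 36*a - 15*n^2 + n*(24 - 18*a) + 12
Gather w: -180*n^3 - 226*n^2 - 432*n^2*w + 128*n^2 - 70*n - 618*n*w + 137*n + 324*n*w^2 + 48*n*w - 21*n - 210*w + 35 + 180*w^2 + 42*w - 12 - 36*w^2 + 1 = -180*n^3 - 98*n^2 + 46*n + w^2*(324*n + 144) + w*(-432*n^2 - 570*n - 168) + 24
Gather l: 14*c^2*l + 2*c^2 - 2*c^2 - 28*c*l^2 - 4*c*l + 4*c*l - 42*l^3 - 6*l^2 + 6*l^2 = 14*c^2*l - 28*c*l^2 - 42*l^3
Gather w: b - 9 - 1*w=b - w - 9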